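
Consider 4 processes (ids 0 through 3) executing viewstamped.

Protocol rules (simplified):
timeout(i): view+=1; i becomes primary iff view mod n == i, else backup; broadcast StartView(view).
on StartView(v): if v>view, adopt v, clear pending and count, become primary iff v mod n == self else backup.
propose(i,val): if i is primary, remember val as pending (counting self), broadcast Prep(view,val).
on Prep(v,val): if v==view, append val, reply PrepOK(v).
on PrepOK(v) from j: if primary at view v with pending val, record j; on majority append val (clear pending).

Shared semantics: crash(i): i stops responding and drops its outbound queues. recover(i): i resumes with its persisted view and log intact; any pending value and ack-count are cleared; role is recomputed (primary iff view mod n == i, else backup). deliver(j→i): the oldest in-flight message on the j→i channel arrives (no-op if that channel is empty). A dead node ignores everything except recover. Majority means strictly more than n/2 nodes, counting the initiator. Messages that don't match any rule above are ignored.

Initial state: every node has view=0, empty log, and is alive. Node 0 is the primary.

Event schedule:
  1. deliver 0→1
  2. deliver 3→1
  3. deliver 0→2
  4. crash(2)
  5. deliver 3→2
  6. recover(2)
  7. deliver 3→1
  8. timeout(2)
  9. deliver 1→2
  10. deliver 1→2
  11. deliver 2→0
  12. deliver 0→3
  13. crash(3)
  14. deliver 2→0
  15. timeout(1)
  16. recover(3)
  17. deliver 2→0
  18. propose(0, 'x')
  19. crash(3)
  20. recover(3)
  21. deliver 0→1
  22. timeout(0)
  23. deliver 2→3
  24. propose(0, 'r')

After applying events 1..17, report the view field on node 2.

1

1. deliver 0→1:  nop
2. deliver 3→1:  nop
3. deliver 0→2:  nop
4. crash(2):  <2:✗back v0 ->
5. deliver 3→2:  nop
6. recover(2):  <2:back v0 ->
7. deliver 3→1:  nop
8. timeout(2):  <2:back v1 ->
9. deliver 1→2:  nop
10. deliver 1→2:  nop
11. deliver 2→0:  <0:back v1 ->
12. deliver 0→3:  nop
13. crash(3):  <3:✗back v0 ->
14. deliver 2→0:  nop
15. timeout(1):  <1:prim v1 ->
16. recover(3):  <3:back v0 ->
17. deliver 2→0:  nop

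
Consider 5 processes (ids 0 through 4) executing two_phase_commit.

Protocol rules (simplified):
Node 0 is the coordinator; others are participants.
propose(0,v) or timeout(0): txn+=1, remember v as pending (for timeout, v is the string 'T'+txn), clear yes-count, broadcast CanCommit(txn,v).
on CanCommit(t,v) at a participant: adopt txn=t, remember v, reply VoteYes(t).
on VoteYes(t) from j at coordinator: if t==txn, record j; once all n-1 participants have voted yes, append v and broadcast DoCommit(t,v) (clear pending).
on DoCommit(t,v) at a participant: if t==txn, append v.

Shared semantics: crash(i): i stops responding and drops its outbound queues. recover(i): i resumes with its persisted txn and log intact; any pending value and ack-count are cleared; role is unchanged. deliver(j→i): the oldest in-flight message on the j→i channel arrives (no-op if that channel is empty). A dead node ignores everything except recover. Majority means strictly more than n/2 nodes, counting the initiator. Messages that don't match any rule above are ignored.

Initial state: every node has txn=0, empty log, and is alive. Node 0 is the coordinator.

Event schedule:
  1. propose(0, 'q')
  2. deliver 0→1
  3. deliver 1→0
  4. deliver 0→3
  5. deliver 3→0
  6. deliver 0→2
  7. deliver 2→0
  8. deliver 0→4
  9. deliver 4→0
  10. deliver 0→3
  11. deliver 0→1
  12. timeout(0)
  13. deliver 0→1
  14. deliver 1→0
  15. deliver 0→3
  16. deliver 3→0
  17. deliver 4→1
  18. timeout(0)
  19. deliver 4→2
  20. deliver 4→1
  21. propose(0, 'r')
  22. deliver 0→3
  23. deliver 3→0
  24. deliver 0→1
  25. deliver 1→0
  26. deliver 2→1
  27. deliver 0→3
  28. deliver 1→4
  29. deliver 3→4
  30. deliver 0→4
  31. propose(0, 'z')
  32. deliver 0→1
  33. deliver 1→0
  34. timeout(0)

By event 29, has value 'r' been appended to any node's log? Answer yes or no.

step 1 propose(0,'q'): 0={coor,t=1,log=-}
step 2 deliver 0→1: 1={part,t=1,log=-}
step 3 deliver 1→0: —
step 4 deliver 0→3: 3={part,t=1,log=-}
step 5 deliver 3→0: —
step 6 deliver 0→2: 2={part,t=1,log=-}
step 7 deliver 2→0: —
step 8 deliver 0→4: 4={part,t=1,log=-}
step 9 deliver 4→0: 0={coor,t=1,log=q}
step 10 deliver 0→3: 3={part,t=1,log=q}
step 11 deliver 0→1: 1={part,t=1,log=q}
step 12 timeout(0): 0={coor,t=2,log=q}
step 13 deliver 0→1: 1={part,t=2,log=q}
step 14 deliver 1→0: —
step 15 deliver 0→3: 3={part,t=2,log=q}
step 16 deliver 3→0: —
step 17 deliver 4→1: —
step 18 timeout(0): 0={coor,t=3,log=q}
step 19 deliver 4→2: —
step 20 deliver 4→1: —
step 21 propose(0,'r'): 0={coor,t=4,log=q}
step 22 deliver 0→3: 3={part,t=3,log=q}
step 23 deliver 3→0: —
step 24 deliver 0→1: 1={part,t=3,log=q}
step 25 deliver 1→0: —
step 26 deliver 2→1: —
step 27 deliver 0→3: 3={part,t=4,log=q}
step 28 deliver 1→4: —
step 29 deliver 3→4: —

no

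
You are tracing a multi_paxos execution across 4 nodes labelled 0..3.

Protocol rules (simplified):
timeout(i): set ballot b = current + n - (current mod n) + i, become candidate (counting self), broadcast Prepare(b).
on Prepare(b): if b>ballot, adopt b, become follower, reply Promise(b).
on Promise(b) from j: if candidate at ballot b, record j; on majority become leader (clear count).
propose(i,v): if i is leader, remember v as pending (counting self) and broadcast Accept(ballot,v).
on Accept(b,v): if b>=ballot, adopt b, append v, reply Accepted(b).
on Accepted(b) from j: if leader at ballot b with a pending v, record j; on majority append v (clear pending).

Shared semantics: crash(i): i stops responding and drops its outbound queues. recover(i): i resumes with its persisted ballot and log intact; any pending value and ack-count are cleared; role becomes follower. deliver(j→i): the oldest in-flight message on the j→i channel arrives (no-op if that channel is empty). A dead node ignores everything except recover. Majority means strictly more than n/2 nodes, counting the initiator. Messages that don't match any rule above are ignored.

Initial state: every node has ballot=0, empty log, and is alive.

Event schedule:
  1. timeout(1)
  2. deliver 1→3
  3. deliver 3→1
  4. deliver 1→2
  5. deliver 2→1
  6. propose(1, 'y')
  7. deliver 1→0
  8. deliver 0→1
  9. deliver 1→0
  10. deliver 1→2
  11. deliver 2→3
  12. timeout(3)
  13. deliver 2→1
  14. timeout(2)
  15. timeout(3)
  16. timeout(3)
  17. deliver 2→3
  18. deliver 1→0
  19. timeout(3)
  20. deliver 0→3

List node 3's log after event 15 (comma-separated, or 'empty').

1. timeout(1):  <1:cand b5 ->
2. deliver 1→3:  <3:foll b5 ->
3. deliver 3→1:  nop
4. deliver 1→2:  <2:foll b5 ->
5. deliver 2→1:  <1:lead b5 ->
6. propose(1,'y'):  nop
7. deliver 1→0:  <0:foll b5 ->
8. deliver 0→1:  nop
9. deliver 1→0:  <0:foll b5 y>
10. deliver 1→2:  <2:foll b5 y>
11. deliver 2→3:  nop
12. timeout(3):  <3:cand b11 ->
13. deliver 2→1:  nop
14. timeout(2):  <2:cand b10 y>
15. timeout(3):  <3:cand b15 ->

empty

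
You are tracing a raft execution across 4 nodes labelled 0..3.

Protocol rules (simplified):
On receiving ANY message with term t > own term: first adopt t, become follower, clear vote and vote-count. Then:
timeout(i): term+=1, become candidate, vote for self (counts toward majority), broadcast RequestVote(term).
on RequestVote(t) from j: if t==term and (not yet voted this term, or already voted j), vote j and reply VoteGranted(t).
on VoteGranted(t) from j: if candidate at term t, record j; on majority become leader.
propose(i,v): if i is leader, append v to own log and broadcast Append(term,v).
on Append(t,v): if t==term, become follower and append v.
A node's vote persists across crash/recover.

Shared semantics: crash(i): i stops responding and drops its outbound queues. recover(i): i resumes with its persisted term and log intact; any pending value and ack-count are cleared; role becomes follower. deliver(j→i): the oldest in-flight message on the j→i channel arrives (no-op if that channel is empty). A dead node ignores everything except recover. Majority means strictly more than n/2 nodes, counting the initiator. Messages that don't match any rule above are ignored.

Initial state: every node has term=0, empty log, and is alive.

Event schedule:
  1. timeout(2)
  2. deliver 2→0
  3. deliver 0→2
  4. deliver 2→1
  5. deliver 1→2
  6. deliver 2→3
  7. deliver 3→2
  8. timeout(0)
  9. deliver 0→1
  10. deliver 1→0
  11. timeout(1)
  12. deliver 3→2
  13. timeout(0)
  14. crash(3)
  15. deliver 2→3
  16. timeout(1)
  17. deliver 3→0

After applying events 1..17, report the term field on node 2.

e1 timeout(2): 2[cand,t=1,-]
e2 deliver 2→0: 0[foll,t=1,-]
e3 deliver 0→2: ·
e4 deliver 2→1: 1[foll,t=1,-]
e5 deliver 1→2: 2[lead,t=1,-]
e6 deliver 2→3: 3[foll,t=1,-]
e7 deliver 3→2: ·
e8 timeout(0): 0[cand,t=2,-]
e9 deliver 0→1: 1[foll,t=2,-]
e10 deliver 1→0: ·
e11 timeout(1): 1[cand,t=3,-]
e12 deliver 3→2: ·
e13 timeout(0): 0[cand,t=3,-]
e14 crash(3): 3[✗foll,t=1,-]
e15 deliver 2→3: ·
e16 timeout(1): 1[cand,t=4,-]
e17 deliver 3→0: ·

1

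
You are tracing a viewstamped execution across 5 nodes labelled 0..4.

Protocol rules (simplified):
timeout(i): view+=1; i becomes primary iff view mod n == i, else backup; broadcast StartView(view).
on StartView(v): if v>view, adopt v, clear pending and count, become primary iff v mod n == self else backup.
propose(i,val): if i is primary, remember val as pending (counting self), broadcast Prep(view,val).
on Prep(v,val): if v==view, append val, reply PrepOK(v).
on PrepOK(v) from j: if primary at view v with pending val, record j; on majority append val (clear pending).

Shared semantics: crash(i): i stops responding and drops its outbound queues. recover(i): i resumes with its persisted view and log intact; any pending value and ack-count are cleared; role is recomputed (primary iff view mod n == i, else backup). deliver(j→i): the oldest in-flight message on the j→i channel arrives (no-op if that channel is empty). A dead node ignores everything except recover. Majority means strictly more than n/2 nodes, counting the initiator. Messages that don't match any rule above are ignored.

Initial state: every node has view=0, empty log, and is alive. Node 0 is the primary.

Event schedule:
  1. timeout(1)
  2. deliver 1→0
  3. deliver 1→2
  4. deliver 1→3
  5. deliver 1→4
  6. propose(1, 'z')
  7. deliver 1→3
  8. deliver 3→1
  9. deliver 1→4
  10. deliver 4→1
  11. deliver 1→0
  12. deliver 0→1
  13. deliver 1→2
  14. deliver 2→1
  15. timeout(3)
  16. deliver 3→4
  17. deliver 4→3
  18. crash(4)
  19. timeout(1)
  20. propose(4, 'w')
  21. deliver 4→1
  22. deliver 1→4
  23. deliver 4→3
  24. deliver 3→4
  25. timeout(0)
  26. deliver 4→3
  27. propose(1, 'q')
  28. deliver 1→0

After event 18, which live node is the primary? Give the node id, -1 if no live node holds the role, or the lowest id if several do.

step 1 timeout(1): 1={prim,v=1,log=-}
step 2 deliver 1→0: 0={back,v=1,log=-}
step 3 deliver 1→2: 2={back,v=1,log=-}
step 4 deliver 1→3: 3={back,v=1,log=-}
step 5 deliver 1→4: 4={back,v=1,log=-}
step 6 propose(1,'z'): —
step 7 deliver 1→3: 3={back,v=1,log=z}
step 8 deliver 3→1: —
step 9 deliver 1→4: 4={back,v=1,log=z}
step 10 deliver 4→1: 1={prim,v=1,log=z}
step 11 deliver 1→0: 0={back,v=1,log=z}
step 12 deliver 0→1: —
step 13 deliver 1→2: 2={back,v=1,log=z}
step 14 deliver 2→1: —
step 15 timeout(3): 3={back,v=2,log=z}
step 16 deliver 3→4: 4={back,v=2,log=z}
step 17 deliver 4→3: —
step 18 crash(4): 4={✗back,v=2,log=z}

1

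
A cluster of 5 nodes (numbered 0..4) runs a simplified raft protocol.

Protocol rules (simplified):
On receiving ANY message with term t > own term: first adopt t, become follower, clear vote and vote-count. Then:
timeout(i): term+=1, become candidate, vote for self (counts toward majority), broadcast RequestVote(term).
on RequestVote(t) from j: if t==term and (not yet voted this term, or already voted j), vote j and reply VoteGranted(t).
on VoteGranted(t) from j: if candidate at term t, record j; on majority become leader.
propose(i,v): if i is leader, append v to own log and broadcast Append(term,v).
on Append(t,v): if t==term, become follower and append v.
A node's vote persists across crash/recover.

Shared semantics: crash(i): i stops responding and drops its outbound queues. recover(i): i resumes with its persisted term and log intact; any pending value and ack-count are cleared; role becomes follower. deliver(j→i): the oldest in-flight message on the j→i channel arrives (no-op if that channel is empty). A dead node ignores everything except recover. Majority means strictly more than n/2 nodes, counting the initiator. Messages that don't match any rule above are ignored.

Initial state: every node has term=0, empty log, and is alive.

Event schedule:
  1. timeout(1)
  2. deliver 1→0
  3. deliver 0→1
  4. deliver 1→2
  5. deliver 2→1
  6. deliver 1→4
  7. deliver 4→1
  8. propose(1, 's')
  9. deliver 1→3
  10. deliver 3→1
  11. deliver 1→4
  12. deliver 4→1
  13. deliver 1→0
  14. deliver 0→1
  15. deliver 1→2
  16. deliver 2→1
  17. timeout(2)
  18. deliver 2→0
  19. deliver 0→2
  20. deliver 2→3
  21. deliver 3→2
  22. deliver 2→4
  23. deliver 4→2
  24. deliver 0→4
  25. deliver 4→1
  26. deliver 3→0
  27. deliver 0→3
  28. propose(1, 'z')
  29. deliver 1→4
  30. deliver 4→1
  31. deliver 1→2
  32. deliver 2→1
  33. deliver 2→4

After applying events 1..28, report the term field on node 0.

[1] timeout(1) → N1(cand t1 [-])
[2] deliver 1→0 → N0(foll t1 [-])
[3] deliver 0→1 → ∅
[4] deliver 1→2 → N2(foll t1 [-])
[5] deliver 2→1 → N1(lead t1 [-])
[6] deliver 1→4 → N4(foll t1 [-])
[7] deliver 4→1 → ∅
[8] propose(1,'s') → N1(lead t1 [s])
[9] deliver 1→3 → N3(foll t1 [-])
[10] deliver 3→1 → ∅
[11] deliver 1→4 → N4(foll t1 [s])
[12] deliver 4→1 → ∅
[13] deliver 1→0 → N0(foll t1 [s])
[14] deliver 0→1 → ∅
[15] deliver 1→2 → N2(foll t1 [s])
[16] deliver 2→1 → ∅
[17] timeout(2) → N2(cand t2 [s])
[18] deliver 2→0 → N0(foll t2 [s])
[19] deliver 0→2 → ∅
[20] deliver 2→3 → N3(foll t2 [-])
[21] deliver 3→2 → N2(lead t2 [s])
[22] deliver 2→4 → N4(foll t2 [s])
[23] deliver 4→2 → ∅
[24] deliver 0→4 → ∅
[25] deliver 4→1 → ∅
[26] deliver 3→0 → ∅
[27] deliver 0→3 → ∅
[28] propose(1,'z') → N1(lead t1 [s,z])

2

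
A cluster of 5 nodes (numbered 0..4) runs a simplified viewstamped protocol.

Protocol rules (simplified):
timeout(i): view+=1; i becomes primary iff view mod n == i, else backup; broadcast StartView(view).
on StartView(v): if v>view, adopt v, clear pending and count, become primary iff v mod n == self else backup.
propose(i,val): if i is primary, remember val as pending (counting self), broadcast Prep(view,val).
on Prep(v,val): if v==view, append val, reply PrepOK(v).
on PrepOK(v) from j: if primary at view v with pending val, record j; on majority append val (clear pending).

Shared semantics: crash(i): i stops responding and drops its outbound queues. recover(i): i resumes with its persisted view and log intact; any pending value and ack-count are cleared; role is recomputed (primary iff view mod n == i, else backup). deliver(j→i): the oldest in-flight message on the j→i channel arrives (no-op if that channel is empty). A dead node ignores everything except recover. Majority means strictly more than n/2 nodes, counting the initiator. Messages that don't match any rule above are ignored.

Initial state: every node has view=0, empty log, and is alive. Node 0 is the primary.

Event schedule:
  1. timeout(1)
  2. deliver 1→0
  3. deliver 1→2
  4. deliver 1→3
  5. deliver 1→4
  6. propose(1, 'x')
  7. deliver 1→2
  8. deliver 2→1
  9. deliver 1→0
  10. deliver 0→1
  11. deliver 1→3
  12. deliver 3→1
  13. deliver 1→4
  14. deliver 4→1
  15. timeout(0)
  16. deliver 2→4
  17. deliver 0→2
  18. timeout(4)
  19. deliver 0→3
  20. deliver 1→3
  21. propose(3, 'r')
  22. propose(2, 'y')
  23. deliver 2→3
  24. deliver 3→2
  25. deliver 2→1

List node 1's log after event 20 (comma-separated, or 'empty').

after 1 — timeout(1): n1:prim/v1/[-]
after 2 — deliver 1→0: n0:back/v1/[-]
after 3 — deliver 1→2: n2:back/v1/[-]
after 4 — deliver 1→3: n3:back/v1/[-]
after 5 — deliver 1→4: n4:back/v1/[-]
after 6 — propose(1,'x'): ·
after 7 — deliver 1→2: n2:back/v1/[x]
after 8 — deliver 2→1: ·
after 9 — deliver 1→0: n0:back/v1/[x]
after 10 — deliver 0→1: n1:prim/v1/[x]
after 11 — deliver 1→3: n3:back/v1/[x]
after 12 — deliver 3→1: ·
after 13 — deliver 1→4: n4:back/v1/[x]
after 14 — deliver 4→1: ·
after 15 — timeout(0): n0:back/v2/[x]
after 16 — deliver 2→4: ·
after 17 — deliver 0→2: n2:prim/v2/[x]
after 18 — timeout(4): n4:back/v2/[x]
after 19 — deliver 0→3: n3:back/v2/[x]
after 20 — deliver 1→3: ·

x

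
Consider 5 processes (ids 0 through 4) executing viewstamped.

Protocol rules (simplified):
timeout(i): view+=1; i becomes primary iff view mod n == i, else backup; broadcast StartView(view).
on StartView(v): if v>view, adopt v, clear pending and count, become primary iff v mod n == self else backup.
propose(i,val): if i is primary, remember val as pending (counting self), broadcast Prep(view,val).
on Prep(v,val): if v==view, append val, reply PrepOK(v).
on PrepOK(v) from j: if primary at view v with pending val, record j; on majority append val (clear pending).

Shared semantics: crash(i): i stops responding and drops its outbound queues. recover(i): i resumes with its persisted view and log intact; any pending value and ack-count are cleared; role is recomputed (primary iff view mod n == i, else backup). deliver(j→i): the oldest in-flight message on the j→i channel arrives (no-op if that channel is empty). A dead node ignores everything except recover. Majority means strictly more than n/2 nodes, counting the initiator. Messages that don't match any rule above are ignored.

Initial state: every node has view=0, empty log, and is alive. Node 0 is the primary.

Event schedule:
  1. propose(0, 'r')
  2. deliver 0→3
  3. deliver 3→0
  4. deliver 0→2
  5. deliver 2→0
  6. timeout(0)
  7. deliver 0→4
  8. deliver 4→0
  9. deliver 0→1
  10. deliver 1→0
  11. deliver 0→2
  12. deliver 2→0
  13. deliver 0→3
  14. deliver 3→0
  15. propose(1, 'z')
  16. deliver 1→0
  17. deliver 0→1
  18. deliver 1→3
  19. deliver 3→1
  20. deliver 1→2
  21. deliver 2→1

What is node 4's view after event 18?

1. propose(0,'r'):  nop
2. deliver 0→3:  <3:back v0 r>
3. deliver 3→0:  nop
4. deliver 0→2:  <2:back v0 r>
5. deliver 2→0:  <0:prim v0 r>
6. timeout(0):  <0:back v1 r>
7. deliver 0→4:  <4:back v0 r>
8. deliver 4→0:  nop
9. deliver 0→1:  <1:back v0 r>
10. deliver 1→0:  nop
11. deliver 0→2:  <2:back v1 r>
12. deliver 2→0:  nop
13. deliver 0→3:  <3:back v1 r>
14. deliver 3→0:  nop
15. propose(1,'z'):  nop
16. deliver 1→0:  nop
17. deliver 0→1:  <1:prim v1 r>
18. deliver 1→3:  nop

0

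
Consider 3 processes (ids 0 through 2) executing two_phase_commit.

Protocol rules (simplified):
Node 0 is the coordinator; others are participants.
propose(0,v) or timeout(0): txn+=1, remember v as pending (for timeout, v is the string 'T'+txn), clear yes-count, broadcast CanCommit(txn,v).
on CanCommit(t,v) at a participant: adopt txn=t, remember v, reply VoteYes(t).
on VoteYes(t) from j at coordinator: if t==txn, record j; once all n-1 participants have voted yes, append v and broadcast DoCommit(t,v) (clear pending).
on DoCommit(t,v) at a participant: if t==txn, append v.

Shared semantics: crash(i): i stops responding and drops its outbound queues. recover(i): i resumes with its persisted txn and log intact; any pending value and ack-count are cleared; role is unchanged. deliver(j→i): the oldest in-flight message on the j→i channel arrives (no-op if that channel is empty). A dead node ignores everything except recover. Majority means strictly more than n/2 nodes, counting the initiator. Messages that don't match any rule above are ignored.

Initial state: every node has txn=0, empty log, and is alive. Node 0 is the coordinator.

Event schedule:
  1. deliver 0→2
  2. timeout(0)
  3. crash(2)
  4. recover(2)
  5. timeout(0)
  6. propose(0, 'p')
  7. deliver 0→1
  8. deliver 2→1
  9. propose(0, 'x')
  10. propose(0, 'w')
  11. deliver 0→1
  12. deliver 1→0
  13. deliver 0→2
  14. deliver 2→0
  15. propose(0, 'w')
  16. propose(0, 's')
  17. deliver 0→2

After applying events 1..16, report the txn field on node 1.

2

e1 deliver 0→2: ·
e2 timeout(0): 0[coor,t=1,-]
e3 crash(2): 2[✗part,t=0,-]
e4 recover(2): 2[part,t=0,-]
e5 timeout(0): 0[coor,t=2,-]
e6 propose(0,'p'): 0[coor,t=3,-]
e7 deliver 0→1: 1[part,t=1,-]
e8 deliver 2→1: ·
e9 propose(0,'x'): 0[coor,t=4,-]
e10 propose(0,'w'): 0[coor,t=5,-]
e11 deliver 0→1: 1[part,t=2,-]
e12 deliver 1→0: ·
e13 deliver 0→2: 2[part,t=1,-]
e14 deliver 2→0: ·
e15 propose(0,'w'): 0[coor,t=6,-]
e16 propose(0,'s'): 0[coor,t=7,-]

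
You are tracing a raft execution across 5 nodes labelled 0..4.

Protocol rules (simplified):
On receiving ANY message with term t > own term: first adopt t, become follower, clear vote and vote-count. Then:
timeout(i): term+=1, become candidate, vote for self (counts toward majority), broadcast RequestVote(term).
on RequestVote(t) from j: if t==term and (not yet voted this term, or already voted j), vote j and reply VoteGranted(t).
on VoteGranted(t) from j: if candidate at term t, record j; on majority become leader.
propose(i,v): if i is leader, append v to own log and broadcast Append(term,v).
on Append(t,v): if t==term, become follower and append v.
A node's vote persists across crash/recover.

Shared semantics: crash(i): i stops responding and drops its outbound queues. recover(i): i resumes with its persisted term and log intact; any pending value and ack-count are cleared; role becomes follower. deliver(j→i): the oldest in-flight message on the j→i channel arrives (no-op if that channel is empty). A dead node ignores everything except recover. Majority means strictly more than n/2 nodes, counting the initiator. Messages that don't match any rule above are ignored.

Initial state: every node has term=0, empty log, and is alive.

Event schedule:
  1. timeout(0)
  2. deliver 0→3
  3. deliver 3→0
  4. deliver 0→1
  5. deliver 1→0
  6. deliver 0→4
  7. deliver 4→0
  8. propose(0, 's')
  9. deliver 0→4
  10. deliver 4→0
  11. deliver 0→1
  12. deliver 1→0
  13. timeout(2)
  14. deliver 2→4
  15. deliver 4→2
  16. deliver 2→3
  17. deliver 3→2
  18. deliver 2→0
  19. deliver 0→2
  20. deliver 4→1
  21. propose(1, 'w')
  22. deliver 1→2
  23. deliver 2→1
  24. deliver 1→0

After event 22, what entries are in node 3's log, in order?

empty

1. timeout(0):  <0:cand t1 ->
2. deliver 0→3:  <3:foll t1 ->
3. deliver 3→0:  nop
4. deliver 0→1:  <1:foll t1 ->
5. deliver 1→0:  <0:lead t1 ->
6. deliver 0→4:  <4:foll t1 ->
7. deliver 4→0:  nop
8. propose(0,'s'):  <0:lead t1 s>
9. deliver 0→4:  <4:foll t1 s>
10. deliver 4→0:  nop
11. deliver 0→1:  <1:foll t1 s>
12. deliver 1→0:  nop
13. timeout(2):  <2:cand t1 ->
14. deliver 2→4:  nop
15. deliver 4→2:  nop
16. deliver 2→3:  nop
17. deliver 3→2:  nop
18. deliver 2→0:  nop
19. deliver 0→2:  nop
20. deliver 4→1:  nop
21. propose(1,'w'):  nop
22. deliver 1→2:  nop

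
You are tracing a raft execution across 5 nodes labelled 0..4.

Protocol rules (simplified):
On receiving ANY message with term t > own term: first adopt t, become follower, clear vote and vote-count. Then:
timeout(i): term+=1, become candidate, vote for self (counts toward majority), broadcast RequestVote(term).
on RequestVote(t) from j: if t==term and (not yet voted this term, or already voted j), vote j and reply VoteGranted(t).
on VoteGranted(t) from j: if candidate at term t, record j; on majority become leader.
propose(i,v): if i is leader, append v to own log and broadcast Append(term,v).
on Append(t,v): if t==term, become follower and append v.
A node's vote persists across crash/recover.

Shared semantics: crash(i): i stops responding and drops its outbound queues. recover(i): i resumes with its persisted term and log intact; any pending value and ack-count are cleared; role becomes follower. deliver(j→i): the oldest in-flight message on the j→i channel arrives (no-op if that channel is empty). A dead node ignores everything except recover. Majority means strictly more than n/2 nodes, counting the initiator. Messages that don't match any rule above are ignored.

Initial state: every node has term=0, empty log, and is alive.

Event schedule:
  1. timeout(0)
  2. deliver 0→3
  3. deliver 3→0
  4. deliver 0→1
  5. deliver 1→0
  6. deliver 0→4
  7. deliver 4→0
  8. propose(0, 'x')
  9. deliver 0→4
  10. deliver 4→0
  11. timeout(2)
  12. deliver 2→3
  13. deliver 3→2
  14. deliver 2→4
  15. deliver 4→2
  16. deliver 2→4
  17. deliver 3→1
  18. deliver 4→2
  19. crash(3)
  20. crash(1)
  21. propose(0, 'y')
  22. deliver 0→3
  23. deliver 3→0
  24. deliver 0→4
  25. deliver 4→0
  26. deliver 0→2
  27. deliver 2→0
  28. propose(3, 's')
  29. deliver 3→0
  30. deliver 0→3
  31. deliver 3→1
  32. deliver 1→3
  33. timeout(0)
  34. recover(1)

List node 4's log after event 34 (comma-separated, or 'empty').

step 1 timeout(0): 0={cand,t=1,log=-}
step 2 deliver 0→3: 3={foll,t=1,log=-}
step 3 deliver 3→0: —
step 4 deliver 0→1: 1={foll,t=1,log=-}
step 5 deliver 1→0: 0={lead,t=1,log=-}
step 6 deliver 0→4: 4={foll,t=1,log=-}
step 7 deliver 4→0: —
step 8 propose(0,'x'): 0={lead,t=1,log=x}
step 9 deliver 0→4: 4={foll,t=1,log=x}
step 10 deliver 4→0: —
step 11 timeout(2): 2={cand,t=1,log=-}
step 12 deliver 2→3: —
step 13 deliver 3→2: —
step 14 deliver 2→4: —
step 15 deliver 4→2: —
step 16 deliver 2→4: —
step 17 deliver 3→1: —
step 18 deliver 4→2: —
step 19 crash(3): 3={✗foll,t=1,log=-}
step 20 crash(1): 1={✗foll,t=1,log=-}
step 21 propose(0,'y'): 0={lead,t=1,log=x,y}
step 22 deliver 0→3: —
step 23 deliver 3→0: —
step 24 deliver 0→4: 4={foll,t=1,log=x,y}
step 25 deliver 4→0: —
step 26 deliver 0→2: —
step 27 deliver 2→0: —
step 28 propose(3,'s'): —
step 29 deliver 3→0: —
step 30 deliver 0→3: —
step 31 deliver 3→1: —
step 32 deliver 1→3: —
step 33 timeout(0): 0={cand,t=2,log=x,y}
step 34 recover(1): 1={foll,t=1,log=-}

x,y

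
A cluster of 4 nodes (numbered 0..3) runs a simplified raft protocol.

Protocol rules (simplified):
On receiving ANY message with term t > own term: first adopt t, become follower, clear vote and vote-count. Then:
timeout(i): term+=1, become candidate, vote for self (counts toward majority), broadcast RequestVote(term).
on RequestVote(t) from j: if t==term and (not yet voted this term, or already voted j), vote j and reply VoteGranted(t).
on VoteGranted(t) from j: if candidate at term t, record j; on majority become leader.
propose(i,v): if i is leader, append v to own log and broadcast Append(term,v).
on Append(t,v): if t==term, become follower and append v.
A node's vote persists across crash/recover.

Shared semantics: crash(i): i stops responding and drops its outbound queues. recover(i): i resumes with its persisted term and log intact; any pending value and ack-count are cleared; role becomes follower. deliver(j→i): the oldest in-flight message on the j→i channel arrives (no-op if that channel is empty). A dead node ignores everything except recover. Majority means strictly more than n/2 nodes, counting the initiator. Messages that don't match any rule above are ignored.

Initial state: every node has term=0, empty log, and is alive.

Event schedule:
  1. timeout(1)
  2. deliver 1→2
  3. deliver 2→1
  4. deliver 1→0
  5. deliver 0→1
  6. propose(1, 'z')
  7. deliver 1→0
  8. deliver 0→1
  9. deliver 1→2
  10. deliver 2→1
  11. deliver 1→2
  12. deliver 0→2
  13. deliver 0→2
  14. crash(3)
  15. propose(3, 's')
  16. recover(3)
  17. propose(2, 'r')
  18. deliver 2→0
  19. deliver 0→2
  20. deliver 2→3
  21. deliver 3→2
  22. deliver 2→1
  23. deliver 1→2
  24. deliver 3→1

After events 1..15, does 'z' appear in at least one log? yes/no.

yes

[1] timeout(1) → N1(cand t1 [-])
[2] deliver 1→2 → N2(foll t1 [-])
[3] deliver 2→1 → ∅
[4] deliver 1→0 → N0(foll t1 [-])
[5] deliver 0→1 → N1(lead t1 [-])
[6] propose(1,'z') → N1(lead t1 [z])
[7] deliver 1→0 → N0(foll t1 [z])
[8] deliver 0→1 → ∅
[9] deliver 1→2 → N2(foll t1 [z])
[10] deliver 2→1 → ∅
[11] deliver 1→2 → ∅
[12] deliver 0→2 → ∅
[13] deliver 0→2 → ∅
[14] crash(3) → N3(✗foll t0 [-])
[15] propose(3,'s') → ∅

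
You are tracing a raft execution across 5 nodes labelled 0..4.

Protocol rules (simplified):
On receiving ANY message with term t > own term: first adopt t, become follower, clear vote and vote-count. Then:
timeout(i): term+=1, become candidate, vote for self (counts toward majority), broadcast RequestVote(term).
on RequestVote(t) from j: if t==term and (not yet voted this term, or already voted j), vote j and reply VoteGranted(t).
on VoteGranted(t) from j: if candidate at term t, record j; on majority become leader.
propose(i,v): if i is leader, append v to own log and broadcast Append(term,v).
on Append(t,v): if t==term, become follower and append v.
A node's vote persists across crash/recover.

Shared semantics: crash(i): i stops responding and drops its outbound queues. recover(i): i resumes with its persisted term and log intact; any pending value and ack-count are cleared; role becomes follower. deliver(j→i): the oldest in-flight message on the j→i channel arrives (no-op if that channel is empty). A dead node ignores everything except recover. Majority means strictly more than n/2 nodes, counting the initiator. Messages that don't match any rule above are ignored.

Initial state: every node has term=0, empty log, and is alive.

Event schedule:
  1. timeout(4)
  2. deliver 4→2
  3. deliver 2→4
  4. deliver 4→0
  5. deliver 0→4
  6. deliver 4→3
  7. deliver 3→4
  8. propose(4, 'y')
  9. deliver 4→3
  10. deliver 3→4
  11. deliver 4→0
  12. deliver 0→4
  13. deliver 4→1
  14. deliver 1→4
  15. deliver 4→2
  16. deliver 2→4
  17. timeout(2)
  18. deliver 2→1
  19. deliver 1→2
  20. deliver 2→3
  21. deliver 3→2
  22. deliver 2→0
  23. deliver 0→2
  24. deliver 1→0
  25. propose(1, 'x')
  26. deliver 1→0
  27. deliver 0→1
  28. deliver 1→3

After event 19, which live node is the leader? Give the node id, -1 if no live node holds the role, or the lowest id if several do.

1. timeout(4):  <4:cand t1 ->
2. deliver 4→2:  <2:foll t1 ->
3. deliver 2→4:  nop
4. deliver 4→0:  <0:foll t1 ->
5. deliver 0→4:  <4:lead t1 ->
6. deliver 4→3:  <3:foll t1 ->
7. deliver 3→4:  nop
8. propose(4,'y'):  <4:lead t1 y>
9. deliver 4→3:  <3:foll t1 y>
10. deliver 3→4:  nop
11. deliver 4→0:  <0:foll t1 y>
12. deliver 0→4:  nop
13. deliver 4→1:  <1:foll t1 ->
14. deliver 1→4:  nop
15. deliver 4→2:  <2:foll t1 y>
16. deliver 2→4:  nop
17. timeout(2):  <2:cand t2 y>
18. deliver 2→1:  <1:foll t2 ->
19. deliver 1→2:  nop

4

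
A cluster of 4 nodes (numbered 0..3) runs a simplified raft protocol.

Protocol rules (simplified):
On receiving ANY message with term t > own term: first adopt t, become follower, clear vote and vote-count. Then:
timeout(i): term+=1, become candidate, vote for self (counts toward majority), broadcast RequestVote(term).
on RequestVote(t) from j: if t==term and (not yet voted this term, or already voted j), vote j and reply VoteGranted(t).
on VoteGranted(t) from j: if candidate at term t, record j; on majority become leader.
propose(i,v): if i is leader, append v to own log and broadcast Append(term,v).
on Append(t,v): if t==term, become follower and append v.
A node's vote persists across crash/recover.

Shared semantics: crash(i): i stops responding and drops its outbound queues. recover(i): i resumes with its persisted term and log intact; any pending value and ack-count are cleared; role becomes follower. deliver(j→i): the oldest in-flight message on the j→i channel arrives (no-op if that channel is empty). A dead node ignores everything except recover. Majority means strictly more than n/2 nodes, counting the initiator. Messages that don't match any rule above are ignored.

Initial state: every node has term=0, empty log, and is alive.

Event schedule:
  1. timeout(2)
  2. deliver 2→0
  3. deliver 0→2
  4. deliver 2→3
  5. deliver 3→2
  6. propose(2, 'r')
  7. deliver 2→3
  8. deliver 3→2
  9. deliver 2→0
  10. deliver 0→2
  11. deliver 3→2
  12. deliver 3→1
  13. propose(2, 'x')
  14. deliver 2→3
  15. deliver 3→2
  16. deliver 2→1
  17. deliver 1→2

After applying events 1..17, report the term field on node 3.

1

step 1 timeout(2): 2={cand,t=1,log=-}
step 2 deliver 2→0: 0={foll,t=1,log=-}
step 3 deliver 0→2: —
step 4 deliver 2→3: 3={foll,t=1,log=-}
step 5 deliver 3→2: 2={lead,t=1,log=-}
step 6 propose(2,'r'): 2={lead,t=1,log=r}
step 7 deliver 2→3: 3={foll,t=1,log=r}
step 8 deliver 3→2: —
step 9 deliver 2→0: 0={foll,t=1,log=r}
step 10 deliver 0→2: —
step 11 deliver 3→2: —
step 12 deliver 3→1: —
step 13 propose(2,'x'): 2={lead,t=1,log=r,x}
step 14 deliver 2→3: 3={foll,t=1,log=r,x}
step 15 deliver 3→2: —
step 16 deliver 2→1: 1={foll,t=1,log=-}
step 17 deliver 1→2: —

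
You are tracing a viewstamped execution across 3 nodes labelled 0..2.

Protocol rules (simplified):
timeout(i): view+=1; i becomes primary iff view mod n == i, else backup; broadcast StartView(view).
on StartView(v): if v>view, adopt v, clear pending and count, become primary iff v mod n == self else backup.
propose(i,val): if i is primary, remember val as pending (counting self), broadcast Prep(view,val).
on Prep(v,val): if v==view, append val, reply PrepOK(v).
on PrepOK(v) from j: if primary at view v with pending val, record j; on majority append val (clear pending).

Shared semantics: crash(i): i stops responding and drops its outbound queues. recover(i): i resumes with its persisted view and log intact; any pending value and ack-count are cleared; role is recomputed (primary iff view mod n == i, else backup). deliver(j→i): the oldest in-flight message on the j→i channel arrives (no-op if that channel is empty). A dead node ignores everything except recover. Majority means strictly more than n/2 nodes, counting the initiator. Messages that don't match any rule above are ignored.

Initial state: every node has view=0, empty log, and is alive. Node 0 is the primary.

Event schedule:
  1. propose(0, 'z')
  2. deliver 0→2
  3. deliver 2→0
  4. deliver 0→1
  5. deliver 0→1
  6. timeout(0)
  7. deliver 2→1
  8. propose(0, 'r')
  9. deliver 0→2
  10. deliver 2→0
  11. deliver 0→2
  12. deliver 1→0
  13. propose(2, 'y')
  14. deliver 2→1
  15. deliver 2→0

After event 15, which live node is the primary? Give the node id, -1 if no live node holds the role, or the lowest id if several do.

-1

1. propose(0,'z'):  nop
2. deliver 0→2:  <2:back v0 z>
3. deliver 2→0:  <0:prim v0 z>
4. deliver 0→1:  <1:back v0 z>
5. deliver 0→1:  nop
6. timeout(0):  <0:back v1 z>
7. deliver 2→1:  nop
8. propose(0,'r'):  nop
9. deliver 0→2:  <2:back v1 z>
10. deliver 2→0:  nop
11. deliver 0→2:  nop
12. deliver 1→0:  nop
13. propose(2,'y'):  nop
14. deliver 2→1:  nop
15. deliver 2→0:  nop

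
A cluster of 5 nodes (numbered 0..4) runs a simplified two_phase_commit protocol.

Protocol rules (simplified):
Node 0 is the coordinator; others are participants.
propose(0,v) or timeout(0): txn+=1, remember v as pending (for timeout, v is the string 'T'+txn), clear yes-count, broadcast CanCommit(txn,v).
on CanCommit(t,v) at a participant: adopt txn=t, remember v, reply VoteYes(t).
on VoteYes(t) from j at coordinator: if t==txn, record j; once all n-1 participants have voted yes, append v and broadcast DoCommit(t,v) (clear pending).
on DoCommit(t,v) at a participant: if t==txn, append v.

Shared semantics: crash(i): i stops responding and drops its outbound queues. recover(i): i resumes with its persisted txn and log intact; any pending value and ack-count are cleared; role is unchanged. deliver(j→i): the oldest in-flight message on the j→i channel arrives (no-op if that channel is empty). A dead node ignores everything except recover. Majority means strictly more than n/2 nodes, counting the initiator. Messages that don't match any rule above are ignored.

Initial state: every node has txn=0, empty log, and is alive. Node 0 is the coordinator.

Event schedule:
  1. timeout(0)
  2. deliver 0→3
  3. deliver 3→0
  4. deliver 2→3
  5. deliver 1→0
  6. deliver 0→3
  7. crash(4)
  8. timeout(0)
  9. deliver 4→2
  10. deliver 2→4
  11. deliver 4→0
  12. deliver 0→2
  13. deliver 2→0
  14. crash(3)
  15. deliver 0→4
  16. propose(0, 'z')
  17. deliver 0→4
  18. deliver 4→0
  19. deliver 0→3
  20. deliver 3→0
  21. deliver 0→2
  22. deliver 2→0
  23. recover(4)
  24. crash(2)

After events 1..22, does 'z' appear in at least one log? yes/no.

e1 timeout(0): 0[coor,t=1,-]
e2 deliver 0→3: 3[part,t=1,-]
e3 deliver 3→0: ·
e4 deliver 2→3: ·
e5 deliver 1→0: ·
e6 deliver 0→3: ·
e7 crash(4): 4[✗part,t=0,-]
e8 timeout(0): 0[coor,t=2,-]
e9 deliver 4→2: ·
e10 deliver 2→4: ·
e11 deliver 4→0: ·
e12 deliver 0→2: 2[part,t=1,-]
e13 deliver 2→0: ·
e14 crash(3): 3[✗part,t=1,-]
e15 deliver 0→4: ·
e16 propose(0,'z'): 0[coor,t=3,-]
e17 deliver 0→4: ·
e18 deliver 4→0: ·
e19 deliver 0→3: ·
e20 deliver 3→0: ·
e21 deliver 0→2: 2[part,t=2,-]
e22 deliver 2→0: ·

no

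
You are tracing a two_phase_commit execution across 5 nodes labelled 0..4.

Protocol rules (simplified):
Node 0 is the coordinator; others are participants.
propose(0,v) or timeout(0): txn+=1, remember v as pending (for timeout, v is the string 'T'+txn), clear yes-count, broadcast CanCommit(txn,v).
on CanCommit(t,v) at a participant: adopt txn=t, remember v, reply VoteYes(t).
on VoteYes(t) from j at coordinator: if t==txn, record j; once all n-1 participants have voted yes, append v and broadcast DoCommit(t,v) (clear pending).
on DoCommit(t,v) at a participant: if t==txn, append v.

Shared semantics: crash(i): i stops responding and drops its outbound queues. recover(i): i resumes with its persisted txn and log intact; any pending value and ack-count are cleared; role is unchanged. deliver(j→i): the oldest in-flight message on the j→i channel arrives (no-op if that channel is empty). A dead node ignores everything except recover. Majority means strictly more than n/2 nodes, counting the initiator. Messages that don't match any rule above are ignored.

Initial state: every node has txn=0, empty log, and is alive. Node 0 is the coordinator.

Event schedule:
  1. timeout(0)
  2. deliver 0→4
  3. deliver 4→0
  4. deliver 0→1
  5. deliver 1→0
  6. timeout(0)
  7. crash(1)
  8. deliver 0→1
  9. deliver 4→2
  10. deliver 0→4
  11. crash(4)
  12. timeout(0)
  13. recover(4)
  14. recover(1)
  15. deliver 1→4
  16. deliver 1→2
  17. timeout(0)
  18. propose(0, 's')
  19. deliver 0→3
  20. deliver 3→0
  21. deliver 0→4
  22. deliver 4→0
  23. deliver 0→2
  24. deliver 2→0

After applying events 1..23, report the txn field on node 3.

1. timeout(0):  <0:coor t1 ->
2. deliver 0→4:  <4:part t1 ->
3. deliver 4→0:  nop
4. deliver 0→1:  <1:part t1 ->
5. deliver 1→0:  nop
6. timeout(0):  <0:coor t2 ->
7. crash(1):  <1:✗part t1 ->
8. deliver 0→1:  nop
9. deliver 4→2:  nop
10. deliver 0→4:  <4:part t2 ->
11. crash(4):  <4:✗part t2 ->
12. timeout(0):  <0:coor t3 ->
13. recover(4):  <4:part t2 ->
14. recover(1):  <1:part t1 ->
15. deliver 1→4:  nop
16. deliver 1→2:  nop
17. timeout(0):  <0:coor t4 ->
18. propose(0,'s'):  <0:coor t5 ->
19. deliver 0→3:  <3:part t1 ->
20. deliver 3→0:  nop
21. deliver 0→4:  <4:part t3 ->
22. deliver 4→0:  nop
23. deliver 0→2:  <2:part t1 ->

1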